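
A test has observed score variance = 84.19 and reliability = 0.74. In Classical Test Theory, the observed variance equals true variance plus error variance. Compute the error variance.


var_true = rxx * var_obs = 0.74 * 84.19 = 62.3006
var_error = var_obs - var_true
var_error = 84.19 - 62.3006
var_error = 21.8894

21.8894


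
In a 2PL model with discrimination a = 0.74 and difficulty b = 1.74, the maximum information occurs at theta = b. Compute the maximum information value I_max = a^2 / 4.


For 2PL, max info at theta = b = 1.74
I_max = a^2 / 4 = 0.74^2 / 4
= 0.5476 / 4
I_max = 0.1369

0.1369


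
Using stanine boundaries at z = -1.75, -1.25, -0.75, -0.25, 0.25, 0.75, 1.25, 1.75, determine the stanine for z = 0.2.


Stanine boundaries: [-1.75, -1.25, -0.75, -0.25, 0.25, 0.75, 1.25, 1.75]
z = 0.2
Check each boundary:
  z >= -1.75 -> could be stanine 2
  z >= -1.25 -> could be stanine 3
  z >= -0.75 -> could be stanine 4
  z >= -0.25 -> could be stanine 5
  z < 0.25
  z < 0.75
  z < 1.25
  z < 1.75
Highest qualifying boundary gives stanine = 5

5


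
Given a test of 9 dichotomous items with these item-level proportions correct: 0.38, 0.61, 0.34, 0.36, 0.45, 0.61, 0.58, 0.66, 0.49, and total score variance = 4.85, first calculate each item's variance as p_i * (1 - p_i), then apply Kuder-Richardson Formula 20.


For each item, compute p_i * q_i:
  Item 1: 0.38 * 0.62 = 0.2356
  Item 2: 0.61 * 0.39 = 0.2379
  Item 3: 0.34 * 0.66 = 0.2244
  Item 4: 0.36 * 0.64 = 0.2304
  Item 5: 0.45 * 0.55 = 0.2475
  Item 6: 0.61 * 0.39 = 0.2379
  Item 7: 0.58 * 0.42 = 0.2436
  Item 8: 0.66 * 0.34 = 0.2244
  Item 9: 0.49 * 0.51 = 0.2499
Sum(p_i * q_i) = 0.2356 + 0.2379 + 0.2244 + 0.2304 + 0.2475 + 0.2379 + 0.2436 + 0.2244 + 0.2499 = 2.1316
KR-20 = (k/(k-1)) * (1 - Sum(p_i*q_i) / Var_total)
= (9/8) * (1 - 2.1316/4.85)
= 1.125 * 0.5605
KR-20 = 0.6306

0.6306


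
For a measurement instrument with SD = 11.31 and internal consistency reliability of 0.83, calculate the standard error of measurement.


SEM = SD * sqrt(1 - rxx)
SEM = 11.31 * sqrt(1 - 0.83)
SEM = 11.31 * sqrt(0.17) = 11.31 * 0.412311
SEM = 4.6632

4.6632


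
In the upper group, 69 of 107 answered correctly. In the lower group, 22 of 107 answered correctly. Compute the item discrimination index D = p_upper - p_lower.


p_upper = 69/107 = 0.6449
p_lower = 22/107 = 0.2056
D = 0.6449 - 0.2056 = 0.4393

0.4393


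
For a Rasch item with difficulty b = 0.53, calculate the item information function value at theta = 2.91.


P = 1/(1+exp(-(2.91-0.53))) = 0.9153
I = P*(1-P) = 0.9153 * 0.0847
I = 0.0775

0.0775


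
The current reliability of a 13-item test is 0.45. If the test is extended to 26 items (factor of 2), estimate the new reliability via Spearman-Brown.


r_new = (n * rxx) / (1 + (n-1) * rxx)
r_new = (2 * 0.45) / (1 + 1 * 0.45)
r_new = 0.9 / 1.45
r_new = 0.6207

0.6207


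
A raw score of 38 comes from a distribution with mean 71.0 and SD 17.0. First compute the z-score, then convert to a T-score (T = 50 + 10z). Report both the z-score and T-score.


z = (X - mean) / SD = (38 - 71.0) / 17.0
z = -33.0 / 17.0
z = -1.9412
T-score = T = 50 + 10z
Carry z at full precision (z = -33.0 / 17.0) into the conversion:
T-score = 50 + 10 * (-33.0 / 17.0) = 50 + -330 / 17.0
T-score = 50 + -19.4118
T-score = 30.5882

30.5882


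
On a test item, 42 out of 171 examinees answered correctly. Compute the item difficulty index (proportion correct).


Item difficulty p = number correct / total examinees
p = 42 / 171
p = 0.2456

0.2456


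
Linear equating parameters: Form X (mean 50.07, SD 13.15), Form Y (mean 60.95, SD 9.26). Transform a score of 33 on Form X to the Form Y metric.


slope = SD_Y / SD_X = 9.26 / 13.15 ~ 0.7042
intercept = mean_Y - slope * mean_X = 60.95 - (9.26 / 13.15) * 50.07 ~ 25.6916
Y = slope * X + intercept. To avoid rounding drift from the rounded slope/intercept, evaluate the equivalent form Y = mean_Y + SD_Y * (X - mean_X) / SD_X at full precision:
Y = 60.95 + 9.26 * (33 - 50.07) / 13.15
Y = 60.95 - 9.26 * 17.07 / 13.15
Y = 60.95 - 158.0682 / 13.15
Y = 60.95 - 12.0204
Y = 48.9296

48.9296


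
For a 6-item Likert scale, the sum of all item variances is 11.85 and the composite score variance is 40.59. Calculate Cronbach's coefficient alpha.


alpha = (k/(k-1)) * (1 - sum(si^2)/s_total^2)
= (6/5) * (1 - 11.85/40.59)
alpha = 0.8497

0.8497


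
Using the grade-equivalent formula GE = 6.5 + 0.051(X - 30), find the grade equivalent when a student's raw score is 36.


raw - median = 36 - 30 = 6
slope * diff = 0.051 * 6 = 0.306
GE = 6.5 + 0.306
GE = 6.806

6.806


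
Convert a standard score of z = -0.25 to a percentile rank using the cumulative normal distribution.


CDF(z) = 0.5 * (1 + erf(z/sqrt(2)))
erf(-0.1768) = -0.1974
CDF = 0.4013
Percentile rank = 0.4013 * 100 = 40.13

40.13


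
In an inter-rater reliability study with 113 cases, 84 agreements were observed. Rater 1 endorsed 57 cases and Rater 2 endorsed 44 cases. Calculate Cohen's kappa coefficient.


P_o = 84/113 = 0.743363
P_e = (57*44 + 56*69) / 12769 = 0.499021
kappa = (P_o - P_e) / (1 - P_e)
kappa = (0.743363 - 0.499021) / (1 - 0.499021)
kappa = 0.4877

0.4877


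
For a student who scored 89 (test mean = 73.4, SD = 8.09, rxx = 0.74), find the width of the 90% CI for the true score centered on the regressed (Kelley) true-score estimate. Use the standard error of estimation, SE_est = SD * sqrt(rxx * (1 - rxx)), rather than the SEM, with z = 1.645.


True score estimate = 0.74*89 + 0.26*73.4 = 84.944
SE_est = SD * sqrt(rxx * (1 - rxx)) = 8.09 * sqrt(0.74 * 0.26) = 8.09 * sqrt(0.1924) = 3.548551
CI = T_est +/- z * SE_est, so width = 2 * z * SE_est = 2 * 1.645 * 3.548551
Width = 11.6747

11.6747


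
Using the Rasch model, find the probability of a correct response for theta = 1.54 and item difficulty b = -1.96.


theta - b = 1.54 - -1.96 = 3.5
exp(-(theta - b)) = exp(-3.5) = 0.0302
P = 1 / (1 + 0.0302)
P = 0.9707

0.9707


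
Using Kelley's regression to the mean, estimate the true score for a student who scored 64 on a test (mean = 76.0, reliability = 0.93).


T_est = rxx * X + (1 - rxx) * mean
T_est = 0.93 * 64 + 0.07 * 76.0
T_est = 59.52 + 5.32
T_est = 64.84

64.84


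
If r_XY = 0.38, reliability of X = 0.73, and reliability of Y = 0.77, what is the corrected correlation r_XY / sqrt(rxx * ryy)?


r_corrected = rxy / sqrt(rxx * ryy)
= 0.38 / sqrt(0.73 * 0.77)
= 0.38 / sqrt(0.5621)
= 0.38 / 0.749733
r_corrected = 0.5068

0.5068


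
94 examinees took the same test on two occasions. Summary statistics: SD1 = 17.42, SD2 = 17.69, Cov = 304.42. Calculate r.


r = cov(X,Y) / (SD_X * SD_Y)
r = 304.42 / (17.42 * 17.69)
r = 304.42 / 308.1598
r = 0.9879

0.9879


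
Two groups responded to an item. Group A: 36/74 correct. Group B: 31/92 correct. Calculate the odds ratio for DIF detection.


Odds_A = 36/38 = 0.9474
Odds_B = 31/61 = 0.5082
OR = Odds_A / Odds_B = 0.9474 / 0.5082
Exactly, OR = (36 * 61) / (38 * 31) = 2196 / 1178
OR = 1.8642

1.8642


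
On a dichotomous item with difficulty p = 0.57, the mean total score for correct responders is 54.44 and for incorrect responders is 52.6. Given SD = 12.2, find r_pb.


q = 1 - p = 0.43
rpb = ((M1 - M0) / SD) * sqrt(p * q)
rpb = ((54.44 - 52.6) / 12.2) * sqrt(0.57 * 0.43)
rpb = 0.0747

0.0747


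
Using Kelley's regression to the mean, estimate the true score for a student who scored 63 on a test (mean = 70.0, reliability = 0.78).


T_est = rxx * X + (1 - rxx) * mean
T_est = 0.78 * 63 + 0.22 * 70.0
T_est = 49.14 + 15.4
T_est = 64.54

64.54


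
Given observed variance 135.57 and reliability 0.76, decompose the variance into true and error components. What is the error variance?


var_true = rxx * var_obs = 0.76 * 135.57 = 103.0332
var_error = var_obs - var_true
var_error = 135.57 - 103.0332
var_error = 32.5368

32.5368


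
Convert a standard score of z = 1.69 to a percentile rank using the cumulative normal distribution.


CDF(z) = 0.5 * (1 + erf(z/sqrt(2)))
erf(1.195) = 0.909
CDF = 0.9545
Percentile rank = 0.9545 * 100 = 95.45

95.45


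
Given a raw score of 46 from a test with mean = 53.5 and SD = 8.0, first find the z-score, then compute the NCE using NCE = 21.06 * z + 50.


z = (X - mean) / SD = (46 - 53.5) / 8.0
z = -7.5 / 8.0
z = -0.9375
NCE = NCE = 21.06z + 50
Carry z at full precision (z = -7.5 / 8.0) into the conversion:
NCE = 21.06 * (-7.5 / 8.0) + 50 = -157.95 / 8.0 + 50
NCE = -19.7437 + 50
NCE = 30.2563

30.2563


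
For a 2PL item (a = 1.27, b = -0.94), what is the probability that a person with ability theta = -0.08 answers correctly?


a*(theta - b) = 1.27 * (-0.08 - -0.94) = 1.0922
exp(-1.0922) = 0.3355
P = 1 / (1 + 0.3355)
P = 0.7488

0.7488


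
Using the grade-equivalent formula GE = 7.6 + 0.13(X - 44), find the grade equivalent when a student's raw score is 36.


raw - median = 36 - 44 = -8
slope * diff = 0.13 * -8 = -1.04
GE = 7.6 + -1.04
GE = 6.56

6.56


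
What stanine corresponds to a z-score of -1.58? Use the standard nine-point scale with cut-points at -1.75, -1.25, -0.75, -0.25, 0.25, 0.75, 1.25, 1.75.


Stanine boundaries: [-1.75, -1.25, -0.75, -0.25, 0.25, 0.75, 1.25, 1.75]
z = -1.58
Check each boundary:
  z >= -1.75 -> could be stanine 2
  z < -1.25
  z < -0.75
  z < -0.25
  z < 0.25
  z < 0.75
  z < 1.25
  z < 1.75
Highest qualifying boundary gives stanine = 2

2


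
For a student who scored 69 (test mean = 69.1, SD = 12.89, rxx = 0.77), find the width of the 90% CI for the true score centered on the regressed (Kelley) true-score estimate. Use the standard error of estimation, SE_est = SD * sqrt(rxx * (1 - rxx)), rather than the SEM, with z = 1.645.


True score estimate = 0.77*69 + 0.23*69.1 = 69.023
SE_est = SD * sqrt(rxx * (1 - rxx)) = 12.89 * sqrt(0.77 * 0.23) = 12.89 * sqrt(0.1771) = 5.424531
CI = T_est +/- z * SE_est, so width = 2 * z * SE_est = 2 * 1.645 * 5.424531
Width = 17.8467

17.8467


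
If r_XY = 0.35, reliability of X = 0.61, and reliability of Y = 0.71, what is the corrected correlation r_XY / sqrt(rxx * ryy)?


r_corrected = rxy / sqrt(rxx * ryy)
= 0.35 / sqrt(0.61 * 0.71)
= 0.35 / sqrt(0.4331)
= 0.35 / 0.658103
r_corrected = 0.5318

0.5318


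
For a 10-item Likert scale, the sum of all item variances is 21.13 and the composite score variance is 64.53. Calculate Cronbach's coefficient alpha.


alpha = (k/(k-1)) * (1 - sum(si^2)/s_total^2)
= (10/9) * (1 - 21.13/64.53)
alpha = 0.7473

0.7473


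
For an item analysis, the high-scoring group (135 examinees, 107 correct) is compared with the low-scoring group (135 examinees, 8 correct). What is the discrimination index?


p_upper = 107/135 = 0.7926
p_lower = 8/135 = 0.0593
D = 0.7926 - 0.0593 = 0.7333

0.7333


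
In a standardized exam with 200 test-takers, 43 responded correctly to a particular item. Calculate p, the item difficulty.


Item difficulty p = number correct / total examinees
p = 43 / 200
p = 0.215

0.215


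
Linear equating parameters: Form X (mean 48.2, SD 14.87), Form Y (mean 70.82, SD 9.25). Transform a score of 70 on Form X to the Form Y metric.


slope = SD_Y / SD_X = 9.25 / 14.87 ~ 0.6221
intercept = mean_Y - slope * mean_X = 70.82 - (9.25 / 14.87) * 48.2 ~ 40.8368
Y = slope * X + intercept. To avoid rounding drift from the rounded slope/intercept, evaluate the equivalent form Y = mean_Y + SD_Y * (X - mean_X) / SD_X at full precision:
Y = 70.82 + 9.25 * (70 - 48.2) / 14.87
Y = 70.82 + 9.25 * 21.8 / 14.87
Y = 70.82 + 201.65 / 14.87
Y = 70.82 + 13.5609
Y = 84.3809

84.3809


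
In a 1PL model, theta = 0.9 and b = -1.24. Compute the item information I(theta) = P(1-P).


P = 1/(1+exp(-(0.9--1.24))) = 0.8947
I = P*(1-P) = 0.8947 * 0.1053
I = 0.0942

0.0942


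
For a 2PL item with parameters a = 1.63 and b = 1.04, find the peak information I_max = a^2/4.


For 2PL, max info at theta = b = 1.04
I_max = a^2 / 4 = 1.63^2 / 4
= 2.6569 / 4
I_max = 0.6642

0.6642


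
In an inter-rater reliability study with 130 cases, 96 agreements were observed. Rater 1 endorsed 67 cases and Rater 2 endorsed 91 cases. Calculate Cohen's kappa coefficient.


P_o = 96/130 = 0.738462
P_e = (67*91 + 63*39) / 16900 = 0.506154
kappa = (P_o - P_e) / (1 - P_e)
kappa = (0.738462 - 0.506154) / (1 - 0.506154)
kappa = 0.4704

0.4704


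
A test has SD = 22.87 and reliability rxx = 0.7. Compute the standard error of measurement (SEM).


SEM = SD * sqrt(1 - rxx)
SEM = 22.87 * sqrt(1 - 0.7)
SEM = 22.87 * sqrt(0.3) = 22.87 * 0.547723
SEM = 12.5264

12.5264


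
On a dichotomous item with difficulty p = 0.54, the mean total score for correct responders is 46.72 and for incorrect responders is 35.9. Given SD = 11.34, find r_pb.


q = 1 - p = 0.46
rpb = ((M1 - M0) / SD) * sqrt(p * q)
rpb = ((46.72 - 35.9) / 11.34) * sqrt(0.54 * 0.46)
rpb = 0.4755

0.4755


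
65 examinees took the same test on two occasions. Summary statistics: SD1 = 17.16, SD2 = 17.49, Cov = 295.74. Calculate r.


r = cov(X,Y) / (SD_X * SD_Y)
r = 295.74 / (17.16 * 17.49)
r = 295.74 / 300.1284
r = 0.9854

0.9854


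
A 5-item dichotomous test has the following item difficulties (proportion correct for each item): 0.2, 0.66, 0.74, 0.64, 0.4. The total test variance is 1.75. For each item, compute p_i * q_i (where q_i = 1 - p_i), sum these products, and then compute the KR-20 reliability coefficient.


For each item, compute p_i * q_i:
  Item 1: 0.2 * 0.8 = 0.16
  Item 2: 0.66 * 0.34 = 0.2244
  Item 3: 0.74 * 0.26 = 0.1924
  Item 4: 0.64 * 0.36 = 0.2304
  Item 5: 0.4 * 0.6 = 0.24
Sum(p_i * q_i) = 0.16 + 0.2244 + 0.1924 + 0.2304 + 0.24 = 1.0472
KR-20 = (k/(k-1)) * (1 - Sum(p_i*q_i) / Var_total)
= (5/4) * (1 - 1.0472/1.75)
= 1.25 * 0.4016
KR-20 = 0.502

0.502


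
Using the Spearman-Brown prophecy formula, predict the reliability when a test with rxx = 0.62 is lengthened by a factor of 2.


r_new = (n * rxx) / (1 + (n-1) * rxx)
r_new = (2 * 0.62) / (1 + 1 * 0.62)
r_new = 1.24 / 1.62
r_new = 0.7654

0.7654


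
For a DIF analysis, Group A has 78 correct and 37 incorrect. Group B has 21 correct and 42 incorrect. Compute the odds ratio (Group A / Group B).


Odds_A = 78/37 = 2.1081
Odds_B = 21/42 = 0.5
OR = Odds_A / Odds_B = 2.1081 / 0.5
Exactly, OR = (78 * 42) / (37 * 21) = 3276 / 777
OR = 4.2162

4.2162


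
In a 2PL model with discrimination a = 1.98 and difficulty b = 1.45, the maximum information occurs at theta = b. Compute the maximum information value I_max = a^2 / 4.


For 2PL, max info at theta = b = 1.45
I_max = a^2 / 4 = 1.98^2 / 4
= 3.9204 / 4
I_max = 0.9801

0.9801


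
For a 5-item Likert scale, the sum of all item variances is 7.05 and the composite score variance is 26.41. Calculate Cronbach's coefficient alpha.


alpha = (k/(k-1)) * (1 - sum(si^2)/s_total^2)
= (5/4) * (1 - 7.05/26.41)
alpha = 0.9163

0.9163


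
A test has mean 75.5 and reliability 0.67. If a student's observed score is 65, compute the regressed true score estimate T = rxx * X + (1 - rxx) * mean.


T_est = rxx * X + (1 - rxx) * mean
T_est = 0.67 * 65 + 0.33 * 75.5
T_est = 43.55 + 24.915
T_est = 68.465

68.465


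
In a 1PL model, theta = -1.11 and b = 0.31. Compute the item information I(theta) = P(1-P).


P = 1/(1+exp(-(-1.11-0.31))) = 0.1947
I = P*(1-P) = 0.1947 * 0.8053
I = 0.1568

0.1568


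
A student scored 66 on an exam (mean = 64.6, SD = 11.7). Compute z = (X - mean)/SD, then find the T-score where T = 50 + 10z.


z = (X - mean) / SD = (66 - 64.6) / 11.7
z = 1.4 / 11.7
z = 0.1197
T-score = T = 50 + 10z
Carry z at full precision (z = 1.4 / 11.7) into the conversion:
T-score = 50 + 10 * (1.4 / 11.7) = 50 + 14 / 11.7
T-score = 50 + 1.1966
T-score = 51.1966

51.1966


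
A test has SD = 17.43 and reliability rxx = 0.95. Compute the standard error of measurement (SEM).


SEM = SD * sqrt(1 - rxx)
SEM = 17.43 * sqrt(1 - 0.95)
SEM = 17.43 * sqrt(0.05) = 17.43 * 0.223607
SEM = 3.8975

3.8975


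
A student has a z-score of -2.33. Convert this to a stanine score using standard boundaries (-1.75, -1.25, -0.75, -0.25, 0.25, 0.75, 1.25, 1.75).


Stanine boundaries: [-1.75, -1.25, -0.75, -0.25, 0.25, 0.75, 1.25, 1.75]
z = -2.33
Check each boundary:
  z < -1.75
  z < -1.25
  z < -0.75
  z < -0.25
  z < 0.25
  z < 0.75
  z < 1.25
  z < 1.75
Highest qualifying boundary gives stanine = 1

1


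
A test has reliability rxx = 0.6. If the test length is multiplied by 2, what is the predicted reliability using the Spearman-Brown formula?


r_new = (n * rxx) / (1 + (n-1) * rxx)
r_new = (2 * 0.6) / (1 + 1 * 0.6)
r_new = 1.2 / 1.6
r_new = 0.75

0.75


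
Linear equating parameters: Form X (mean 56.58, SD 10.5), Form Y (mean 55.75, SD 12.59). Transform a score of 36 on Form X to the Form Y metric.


slope = SD_Y / SD_X = 12.59 / 10.5 ~ 1.199
intercept = mean_Y - slope * mean_X = 55.75 - (12.59 / 10.5) * 56.58 ~ -12.0921
Y = slope * X + intercept. To avoid rounding drift from the rounded slope/intercept, evaluate the equivalent form Y = mean_Y + SD_Y * (X - mean_X) / SD_X at full precision:
Y = 55.75 + 12.59 * (36 - 56.58) / 10.5
Y = 55.75 - 12.59 * 20.58 / 10.5
Y = 55.75 - 259.1022 / 10.5
Y = 55.75 - 24.6764
Y = 31.0736

31.0736


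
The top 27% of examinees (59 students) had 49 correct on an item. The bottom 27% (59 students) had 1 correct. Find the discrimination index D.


p_upper = 49/59 = 0.8305
p_lower = 1/59 = 0.0169
D = 0.8305 - 0.0169 = 0.8136

0.8136


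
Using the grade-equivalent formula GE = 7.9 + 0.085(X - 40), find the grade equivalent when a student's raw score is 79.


raw - median = 79 - 40 = 39
slope * diff = 0.085 * 39 = 3.315
GE = 7.9 + 3.315
GE = 11.215

11.215


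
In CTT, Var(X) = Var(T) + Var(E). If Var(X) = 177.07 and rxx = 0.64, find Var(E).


var_true = rxx * var_obs = 0.64 * 177.07 = 113.3248
var_error = var_obs - var_true
var_error = 177.07 - 113.3248
var_error = 63.7452

63.7452


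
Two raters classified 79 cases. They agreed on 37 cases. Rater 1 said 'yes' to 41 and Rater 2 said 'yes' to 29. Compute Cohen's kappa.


P_o = 37/79 = 0.468354
P_e = (41*29 + 38*50) / 6241 = 0.494953
kappa = (P_o - P_e) / (1 - P_e)
kappa = (0.468354 - 0.494953) / (1 - 0.494953)
kappa = -0.0527

-0.0527


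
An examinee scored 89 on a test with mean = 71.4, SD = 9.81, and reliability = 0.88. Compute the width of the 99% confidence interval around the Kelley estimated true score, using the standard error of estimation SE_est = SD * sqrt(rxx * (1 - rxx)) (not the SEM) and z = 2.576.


True score estimate = 0.88*89 + 0.12*71.4 = 86.888
SE_est = SD * sqrt(rxx * (1 - rxx)) = 9.81 * sqrt(0.88 * 0.12) = 9.81 * sqrt(0.1056) = 3.187873
CI = T_est +/- z * SE_est, so width = 2 * z * SE_est = 2 * 2.576 * 3.187873
Width = 16.4239

16.4239


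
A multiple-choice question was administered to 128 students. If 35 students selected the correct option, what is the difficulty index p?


Item difficulty p = number correct / total examinees
p = 35 / 128
p = 0.2734

0.2734


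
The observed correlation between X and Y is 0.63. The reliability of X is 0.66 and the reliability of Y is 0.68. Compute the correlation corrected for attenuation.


r_corrected = rxy / sqrt(rxx * ryy)
= 0.63 / sqrt(0.66 * 0.68)
= 0.63 / sqrt(0.4488)
= 0.63 / 0.669925
r_corrected = 0.9404

0.9404


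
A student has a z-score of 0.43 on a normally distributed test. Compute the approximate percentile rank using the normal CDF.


CDF(z) = 0.5 * (1 + erf(z/sqrt(2)))
erf(0.3041) = 0.3328
CDF = 0.6664
Percentile rank = 0.6664 * 100 = 66.64

66.64


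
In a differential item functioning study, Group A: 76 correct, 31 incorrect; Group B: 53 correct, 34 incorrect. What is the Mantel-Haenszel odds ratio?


Odds_A = 76/31 = 2.4516
Odds_B = 53/34 = 1.5588
OR = Odds_A / Odds_B = 2.4516 / 1.5588
Exactly, OR = (76 * 34) / (31 * 53) = 2584 / 1643
OR = 1.5727

1.5727


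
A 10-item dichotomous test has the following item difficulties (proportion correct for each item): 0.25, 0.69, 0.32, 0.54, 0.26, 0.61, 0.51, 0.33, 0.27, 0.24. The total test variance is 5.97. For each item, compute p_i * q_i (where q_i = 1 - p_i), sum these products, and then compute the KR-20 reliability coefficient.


For each item, compute p_i * q_i:
  Item 1: 0.25 * 0.75 = 0.1875
  Item 2: 0.69 * 0.31 = 0.2139
  Item 3: 0.32 * 0.68 = 0.2176
  Item 4: 0.54 * 0.46 = 0.2484
  Item 5: 0.26 * 0.74 = 0.1924
  Item 6: 0.61 * 0.39 = 0.2379
  Item 7: 0.51 * 0.49 = 0.2499
  Item 8: 0.33 * 0.67 = 0.2211
  Item 9: 0.27 * 0.73 = 0.1971
  Item 10: 0.24 * 0.76 = 0.1824
Sum(p_i * q_i) = 0.1875 + 0.2139 + 0.2176 + 0.2484 + 0.1924 + 0.2379 + 0.2499 + 0.2211 + 0.1971 + 0.1824 = 2.1482
KR-20 = (k/(k-1)) * (1 - Sum(p_i*q_i) / Var_total)
= (10/9) * (1 - 2.1482/5.97)
= 1.1111 * 0.6402
KR-20 = 0.7113

0.7113


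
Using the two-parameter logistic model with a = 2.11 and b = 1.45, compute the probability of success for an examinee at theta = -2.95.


a*(theta - b) = 2.11 * (-2.95 - 1.45) = -9.284
exp(--9.284) = 10764.4035
P = 1 / (1 + 10764.4035)
P = 0.0001

0.0001


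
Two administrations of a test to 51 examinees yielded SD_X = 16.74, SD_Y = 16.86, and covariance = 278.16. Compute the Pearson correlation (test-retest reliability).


r = cov(X,Y) / (SD_X * SD_Y)
r = 278.16 / (16.74 * 16.86)
r = 278.16 / 282.2364
r = 0.9856

0.9856


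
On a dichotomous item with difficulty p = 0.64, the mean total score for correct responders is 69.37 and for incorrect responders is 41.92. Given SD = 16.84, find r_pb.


q = 1 - p = 0.36
rpb = ((M1 - M0) / SD) * sqrt(p * q)
rpb = ((69.37 - 41.92) / 16.84) * sqrt(0.64 * 0.36)
rpb = 0.7824

0.7824


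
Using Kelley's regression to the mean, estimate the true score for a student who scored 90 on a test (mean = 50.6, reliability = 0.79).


T_est = rxx * X + (1 - rxx) * mean
T_est = 0.79 * 90 + 0.21 * 50.6
T_est = 71.1 + 10.626
T_est = 81.726

81.726


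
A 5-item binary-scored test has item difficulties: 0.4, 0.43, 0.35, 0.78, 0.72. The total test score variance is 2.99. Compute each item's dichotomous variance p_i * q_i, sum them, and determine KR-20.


For each item, compute p_i * q_i:
  Item 1: 0.4 * 0.6 = 0.24
  Item 2: 0.43 * 0.57 = 0.2451
  Item 3: 0.35 * 0.65 = 0.2275
  Item 4: 0.78 * 0.22 = 0.1716
  Item 5: 0.72 * 0.28 = 0.2016
Sum(p_i * q_i) = 0.24 + 0.2451 + 0.2275 + 0.1716 + 0.2016 = 1.0858
KR-20 = (k/(k-1)) * (1 - Sum(p_i*q_i) / Var_total)
= (5/4) * (1 - 1.0858/2.99)
= 1.25 * 0.6369
KR-20 = 0.7961

0.7961


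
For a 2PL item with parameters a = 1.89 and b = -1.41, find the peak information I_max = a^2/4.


For 2PL, max info at theta = b = -1.41
I_max = a^2 / 4 = 1.89^2 / 4
= 3.5721 / 4
I_max = 0.893

0.893


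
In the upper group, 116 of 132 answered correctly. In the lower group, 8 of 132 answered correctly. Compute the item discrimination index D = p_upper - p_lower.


p_upper = 116/132 = 0.8788
p_lower = 8/132 = 0.0606
D = 0.8788 - 0.0606 = 0.8182

0.8182


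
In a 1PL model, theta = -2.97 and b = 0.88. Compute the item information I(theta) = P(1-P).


P = 1/(1+exp(-(-2.97-0.88))) = 0.0208
I = P*(1-P) = 0.0208 * 0.9792
I = 0.0204

0.0204


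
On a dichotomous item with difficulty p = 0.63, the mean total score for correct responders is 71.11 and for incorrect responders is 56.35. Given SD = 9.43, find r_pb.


q = 1 - p = 0.37
rpb = ((M1 - M0) / SD) * sqrt(p * q)
rpb = ((71.11 - 56.35) / 9.43) * sqrt(0.63 * 0.37)
rpb = 0.7557

0.7557


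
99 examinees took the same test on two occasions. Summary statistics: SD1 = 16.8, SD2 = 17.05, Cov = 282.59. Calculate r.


r = cov(X,Y) / (SD_X * SD_Y)
r = 282.59 / (16.8 * 17.05)
r = 282.59 / 286.44
r = 0.9866

0.9866


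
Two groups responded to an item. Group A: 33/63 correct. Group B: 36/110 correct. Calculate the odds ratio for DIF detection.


Odds_A = 33/30 = 1.1
Odds_B = 36/74 = 0.4865
OR = Odds_A / Odds_B = 1.1 / 0.4865
Exactly, OR = (33 * 74) / (30 * 36) = 2442 / 1080
OR = 2.2611

2.2611


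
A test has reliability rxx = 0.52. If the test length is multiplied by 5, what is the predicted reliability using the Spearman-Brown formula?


r_new = (n * rxx) / (1 + (n-1) * rxx)
r_new = (5 * 0.52) / (1 + 4 * 0.52)
r_new = 2.6 / 3.08
r_new = 0.8442

0.8442


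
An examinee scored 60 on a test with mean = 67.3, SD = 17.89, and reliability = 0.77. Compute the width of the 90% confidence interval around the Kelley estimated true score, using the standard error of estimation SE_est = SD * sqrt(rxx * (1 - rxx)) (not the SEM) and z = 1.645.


True score estimate = 0.77*60 + 0.23*67.3 = 61.679
SE_est = SD * sqrt(rxx * (1 - rxx)) = 17.89 * sqrt(0.77 * 0.23) = 17.89 * sqrt(0.1771) = 7.528694
CI = T_est +/- z * SE_est, so width = 2 * z * SE_est = 2 * 1.645 * 7.528694
Width = 24.7694

24.7694


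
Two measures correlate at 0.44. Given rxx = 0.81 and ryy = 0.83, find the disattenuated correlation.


r_corrected = rxy / sqrt(rxx * ryy)
= 0.44 / sqrt(0.81 * 0.83)
= 0.44 / sqrt(0.6723)
= 0.44 / 0.819939
r_corrected = 0.5366

0.5366


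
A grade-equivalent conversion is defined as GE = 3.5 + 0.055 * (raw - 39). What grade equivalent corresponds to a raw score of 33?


raw - median = 33 - 39 = -6
slope * diff = 0.055 * -6 = -0.33
GE = 3.5 + -0.33
GE = 3.17

3.17


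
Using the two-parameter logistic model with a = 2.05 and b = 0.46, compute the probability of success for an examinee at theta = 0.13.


a*(theta - b) = 2.05 * (0.13 - 0.46) = -0.6765
exp(--0.6765) = 1.967
P = 1 / (1 + 1.967)
P = 0.337

0.337


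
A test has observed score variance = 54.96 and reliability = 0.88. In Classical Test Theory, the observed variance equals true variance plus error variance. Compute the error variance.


var_true = rxx * var_obs = 0.88 * 54.96 = 48.3648
var_error = var_obs - var_true
var_error = 54.96 - 48.3648
var_error = 6.5952

6.5952


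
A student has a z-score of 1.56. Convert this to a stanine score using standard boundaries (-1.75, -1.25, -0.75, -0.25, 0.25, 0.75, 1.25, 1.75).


Stanine boundaries: [-1.75, -1.25, -0.75, -0.25, 0.25, 0.75, 1.25, 1.75]
z = 1.56
Check each boundary:
  z >= -1.75 -> could be stanine 2
  z >= -1.25 -> could be stanine 3
  z >= -0.75 -> could be stanine 4
  z >= -0.25 -> could be stanine 5
  z >= 0.25 -> could be stanine 6
  z >= 0.75 -> could be stanine 7
  z >= 1.25 -> could be stanine 8
  z < 1.75
Highest qualifying boundary gives stanine = 8

8


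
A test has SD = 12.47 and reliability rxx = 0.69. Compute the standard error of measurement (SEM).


SEM = SD * sqrt(1 - rxx)
SEM = 12.47 * sqrt(1 - 0.69)
SEM = 12.47 * sqrt(0.31) = 12.47 * 0.556776
SEM = 6.943

6.943


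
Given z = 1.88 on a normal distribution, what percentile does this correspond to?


CDF(z) = 0.5 * (1 + erf(z/sqrt(2)))
erf(1.3294) = 0.9399
CDF = 0.9699
Percentile rank = 0.9699 * 100 = 96.99

96.99


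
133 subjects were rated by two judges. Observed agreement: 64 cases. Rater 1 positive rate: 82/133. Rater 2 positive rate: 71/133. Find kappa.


P_o = 64/133 = 0.481203
P_e = (82*71 + 51*62) / 17689 = 0.507886
kappa = (P_o - P_e) / (1 - P_e)
kappa = (0.481203 - 0.507886) / (1 - 0.507886)
kappa = -0.0542

-0.0542


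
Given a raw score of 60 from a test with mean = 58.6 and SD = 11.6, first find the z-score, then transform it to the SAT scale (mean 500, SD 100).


z = (X - mean) / SD = (60 - 58.6) / 11.6
z = 1.4 / 11.6
z = 0.1207
SAT-scale = SAT = 500 + 100z
Carry z at full precision (z = 1.4 / 11.6) into the conversion:
SAT-scale = 500 + 100 * (1.4 / 11.6) = 500 + 140 / 11.6
SAT-scale = 500 + 12.069
SAT-scale = 512.069

512.069


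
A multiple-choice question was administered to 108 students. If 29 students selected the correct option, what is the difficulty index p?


Item difficulty p = number correct / total examinees
p = 29 / 108
p = 0.2685

0.2685


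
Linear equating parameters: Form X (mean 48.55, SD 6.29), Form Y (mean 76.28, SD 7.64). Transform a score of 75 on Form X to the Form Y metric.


slope = SD_Y / SD_X = 7.64 / 6.29 ~ 1.2146
intercept = mean_Y - slope * mean_X = 76.28 - (7.64 / 6.29) * 48.55 ~ 17.3099
Y = slope * X + intercept. To avoid rounding drift from the rounded slope/intercept, evaluate the equivalent form Y = mean_Y + SD_Y * (X - mean_X) / SD_X at full precision:
Y = 76.28 + 7.64 * (75 - 48.55) / 6.29
Y = 76.28 + 7.64 * 26.45 / 6.29
Y = 76.28 + 202.078 / 6.29
Y = 76.28 + 32.1269
Y = 108.4069

108.4069


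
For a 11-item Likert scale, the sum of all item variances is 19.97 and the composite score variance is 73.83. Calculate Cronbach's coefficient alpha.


alpha = (k/(k-1)) * (1 - sum(si^2)/s_total^2)
= (11/10) * (1 - 19.97/73.83)
alpha = 0.8025

0.8025


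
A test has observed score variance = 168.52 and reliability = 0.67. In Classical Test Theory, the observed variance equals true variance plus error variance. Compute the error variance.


var_true = rxx * var_obs = 0.67 * 168.52 = 112.9084
var_error = var_obs - var_true
var_error = 168.52 - 112.9084
var_error = 55.6116

55.6116


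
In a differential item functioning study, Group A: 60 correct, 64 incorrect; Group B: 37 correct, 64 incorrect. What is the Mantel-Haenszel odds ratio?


Odds_A = 60/64 = 0.9375
Odds_B = 37/64 = 0.5781
OR = Odds_A / Odds_B = 0.9375 / 0.5781
Exactly, OR = (60 * 64) / (64 * 37) = 3840 / 2368
OR = 1.6216

1.6216


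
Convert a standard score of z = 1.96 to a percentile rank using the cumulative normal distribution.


CDF(z) = 0.5 * (1 + erf(z/sqrt(2)))
erf(1.3859) = 0.95
CDF = 0.975
Percentile rank = 0.975 * 100 = 97.5

97.5


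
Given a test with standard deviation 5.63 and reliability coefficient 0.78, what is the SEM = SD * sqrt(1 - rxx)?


SEM = SD * sqrt(1 - rxx)
SEM = 5.63 * sqrt(1 - 0.78)
SEM = 5.63 * sqrt(0.22) = 5.63 * 0.469042
SEM = 2.6407

2.6407


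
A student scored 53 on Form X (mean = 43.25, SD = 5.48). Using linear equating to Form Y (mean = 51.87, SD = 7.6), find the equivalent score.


slope = SD_Y / SD_X = 7.6 / 5.48 ~ 1.3869
intercept = mean_Y - slope * mean_X = 51.87 - (7.6 / 5.48) * 43.25 ~ -8.1118
Y = slope * X + intercept. To avoid rounding drift from the rounded slope/intercept, evaluate the equivalent form Y = mean_Y + SD_Y * (X - mean_X) / SD_X at full precision:
Y = 51.87 + 7.6 * (53 - 43.25) / 5.48
Y = 51.87 + 7.6 * 9.75 / 5.48
Y = 51.87 + 74.1 / 5.48
Y = 51.87 + 13.5219
Y = 65.3919

65.3919


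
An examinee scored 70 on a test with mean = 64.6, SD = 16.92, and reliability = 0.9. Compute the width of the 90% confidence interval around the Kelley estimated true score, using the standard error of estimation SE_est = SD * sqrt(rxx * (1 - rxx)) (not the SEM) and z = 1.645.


True score estimate = 0.9*70 + 0.1*64.6 = 69.46
SE_est = SD * sqrt(rxx * (1 - rxx)) = 16.92 * sqrt(0.9 * 0.1) = 16.92 * sqrt(0.09) = 5.076
CI = T_est +/- z * SE_est, so width = 2 * z * SE_est = 2 * 1.645 * 5.076
Width = 16.7

16.7


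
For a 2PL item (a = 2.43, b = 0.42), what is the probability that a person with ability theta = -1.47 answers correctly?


a*(theta - b) = 2.43 * (-1.47 - 0.42) = -4.5927
exp(--4.5927) = 98.7607
P = 1 / (1 + 98.7607)
P = 0.01

0.01


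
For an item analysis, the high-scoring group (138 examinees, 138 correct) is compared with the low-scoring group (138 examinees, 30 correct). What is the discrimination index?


p_upper = 138/138 = 1.0
p_lower = 30/138 = 0.2174
D = 1.0 - 0.2174 = 0.7826

0.7826


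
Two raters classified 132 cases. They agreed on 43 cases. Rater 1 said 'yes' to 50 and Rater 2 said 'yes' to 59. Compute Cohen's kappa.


P_o = 43/132 = 0.325758
P_e = (50*59 + 82*73) / 17424 = 0.512856
kappa = (P_o - P_e) / (1 - P_e)
kappa = (0.325758 - 0.512856) / (1 - 0.512856)
kappa = -0.3841

-0.3841


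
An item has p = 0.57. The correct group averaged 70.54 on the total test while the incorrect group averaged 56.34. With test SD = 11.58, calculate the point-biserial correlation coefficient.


q = 1 - p = 0.43
rpb = ((M1 - M0) / SD) * sqrt(p * q)
rpb = ((70.54 - 56.34) / 11.58) * sqrt(0.57 * 0.43)
rpb = 0.6071

0.6071


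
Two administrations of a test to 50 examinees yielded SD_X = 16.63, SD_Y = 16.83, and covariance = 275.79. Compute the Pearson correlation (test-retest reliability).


r = cov(X,Y) / (SD_X * SD_Y)
r = 275.79 / (16.63 * 16.83)
r = 275.79 / 279.8829
r = 0.9854

0.9854


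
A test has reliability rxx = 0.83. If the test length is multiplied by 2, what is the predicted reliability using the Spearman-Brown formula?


r_new = (n * rxx) / (1 + (n-1) * rxx)
r_new = (2 * 0.83) / (1 + 1 * 0.83)
r_new = 1.66 / 1.83
r_new = 0.9071

0.9071


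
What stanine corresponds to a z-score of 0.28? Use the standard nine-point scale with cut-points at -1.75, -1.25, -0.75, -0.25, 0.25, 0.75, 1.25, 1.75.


Stanine boundaries: [-1.75, -1.25, -0.75, -0.25, 0.25, 0.75, 1.25, 1.75]
z = 0.28
Check each boundary:
  z >= -1.75 -> could be stanine 2
  z >= -1.25 -> could be stanine 3
  z >= -0.75 -> could be stanine 4
  z >= -0.25 -> could be stanine 5
  z >= 0.25 -> could be stanine 6
  z < 0.75
  z < 1.25
  z < 1.75
Highest qualifying boundary gives stanine = 6

6


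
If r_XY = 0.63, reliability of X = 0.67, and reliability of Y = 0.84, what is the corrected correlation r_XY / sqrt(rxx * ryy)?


r_corrected = rxy / sqrt(rxx * ryy)
= 0.63 / sqrt(0.67 * 0.84)
= 0.63 / sqrt(0.5628)
= 0.63 / 0.7502
r_corrected = 0.8398

0.8398


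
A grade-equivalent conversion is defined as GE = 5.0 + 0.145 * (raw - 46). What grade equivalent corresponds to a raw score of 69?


raw - median = 69 - 46 = 23
slope * diff = 0.145 * 23 = 3.335
GE = 5.0 + 3.335
GE = 8.335

8.335


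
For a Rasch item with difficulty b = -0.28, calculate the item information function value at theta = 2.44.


P = 1/(1+exp(-(2.44--0.28))) = 0.9382
I = P*(1-P) = 0.9382 * 0.0618
I = 0.058

0.058


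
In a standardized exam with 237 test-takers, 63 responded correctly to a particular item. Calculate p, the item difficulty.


Item difficulty p = number correct / total examinees
p = 63 / 237
p = 0.2658

0.2658


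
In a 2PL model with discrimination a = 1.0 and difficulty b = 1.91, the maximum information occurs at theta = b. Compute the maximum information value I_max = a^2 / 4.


For 2PL, max info at theta = b = 1.91
I_max = a^2 / 4 = 1.0^2 / 4
= 1.0 / 4
I_max = 0.25

0.25


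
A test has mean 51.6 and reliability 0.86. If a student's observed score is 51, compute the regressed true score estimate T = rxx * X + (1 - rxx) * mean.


T_est = rxx * X + (1 - rxx) * mean
T_est = 0.86 * 51 + 0.14 * 51.6
T_est = 43.86 + 7.224
T_est = 51.084

51.084


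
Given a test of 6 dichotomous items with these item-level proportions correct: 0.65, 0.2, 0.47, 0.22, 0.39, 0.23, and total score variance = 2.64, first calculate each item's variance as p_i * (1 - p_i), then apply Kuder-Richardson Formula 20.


For each item, compute p_i * q_i:
  Item 1: 0.65 * 0.35 = 0.2275
  Item 2: 0.2 * 0.8 = 0.16
  Item 3: 0.47 * 0.53 = 0.2491
  Item 4: 0.22 * 0.78 = 0.1716
  Item 5: 0.39 * 0.61 = 0.2379
  Item 6: 0.23 * 0.77 = 0.1771
Sum(p_i * q_i) = 0.2275 + 0.16 + 0.2491 + 0.1716 + 0.2379 + 0.1771 = 1.2232
KR-20 = (k/(k-1)) * (1 - Sum(p_i*q_i) / Var_total)
= (6/5) * (1 - 1.2232/2.64)
= 1.2 * 0.5367
KR-20 = 0.644

0.644


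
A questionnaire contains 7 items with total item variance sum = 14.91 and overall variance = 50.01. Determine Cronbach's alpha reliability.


alpha = (k/(k-1)) * (1 - sum(si^2)/s_total^2)
= (7/6) * (1 - 14.91/50.01)
alpha = 0.8188

0.8188


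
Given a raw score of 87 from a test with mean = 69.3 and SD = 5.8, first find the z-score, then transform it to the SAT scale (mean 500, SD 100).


z = (X - mean) / SD = (87 - 69.3) / 5.8
z = 17.7 / 5.8
z = 3.0517
SAT-scale = SAT = 500 + 100z
Carry z at full precision (z = 17.7 / 5.8) into the conversion:
SAT-scale = 500 + 100 * (17.7 / 5.8) = 500 + 1770 / 5.8
SAT-scale = 500 + 305.1724
SAT-scale = 805.1724

805.1724


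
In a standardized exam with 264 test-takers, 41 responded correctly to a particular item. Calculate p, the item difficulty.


Item difficulty p = number correct / total examinees
p = 41 / 264
p = 0.1553

0.1553


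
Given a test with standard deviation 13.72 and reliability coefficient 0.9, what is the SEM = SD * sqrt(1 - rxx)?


SEM = SD * sqrt(1 - rxx)
SEM = 13.72 * sqrt(1 - 0.9)
SEM = 13.72 * sqrt(0.1) = 13.72 * 0.316228
SEM = 4.3386

4.3386


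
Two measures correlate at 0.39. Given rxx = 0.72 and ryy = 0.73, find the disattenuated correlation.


r_corrected = rxy / sqrt(rxx * ryy)
= 0.39 / sqrt(0.72 * 0.73)
= 0.39 / sqrt(0.5256)
= 0.39 / 0.724983
r_corrected = 0.5379

0.5379


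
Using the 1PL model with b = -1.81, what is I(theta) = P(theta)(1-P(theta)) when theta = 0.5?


P = 1/(1+exp(-(0.5--1.81))) = 0.9097
I = P*(1-P) = 0.9097 * 0.0903
I = 0.0821

0.0821


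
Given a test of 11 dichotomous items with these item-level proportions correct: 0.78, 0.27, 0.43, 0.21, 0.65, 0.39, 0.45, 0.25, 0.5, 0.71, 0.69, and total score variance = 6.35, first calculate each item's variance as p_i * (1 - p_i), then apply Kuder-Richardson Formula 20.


For each item, compute p_i * q_i:
  Item 1: 0.78 * 0.22 = 0.1716
  Item 2: 0.27 * 0.73 = 0.1971
  Item 3: 0.43 * 0.57 = 0.2451
  Item 4: 0.21 * 0.79 = 0.1659
  Item 5: 0.65 * 0.35 = 0.2275
  Item 6: 0.39 * 0.61 = 0.2379
  Item 7: 0.45 * 0.55 = 0.2475
  Item 8: 0.25 * 0.75 = 0.1875
  Item 9: 0.5 * 0.5 = 0.25
  Item 10: 0.71 * 0.29 = 0.2059
  Item 11: 0.69 * 0.31 = 0.2139
Sum(p_i * q_i) = 0.1716 + 0.1971 + 0.2451 + 0.1659 + 0.2275 + 0.2379 + 0.2475 + 0.1875 + 0.25 + 0.2059 + 0.2139 = 2.3499
KR-20 = (k/(k-1)) * (1 - Sum(p_i*q_i) / Var_total)
= (11/10) * (1 - 2.3499/6.35)
= 1.1 * 0.6299
KR-20 = 0.6929

0.6929


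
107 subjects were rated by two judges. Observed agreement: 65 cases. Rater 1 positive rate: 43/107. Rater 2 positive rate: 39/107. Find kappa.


P_o = 65/107 = 0.607477
P_e = (43*39 + 64*68) / 11449 = 0.526596
kappa = (P_o - P_e) / (1 - P_e)
kappa = (0.607477 - 0.526596) / (1 - 0.526596)
kappa = 0.1708

0.1708


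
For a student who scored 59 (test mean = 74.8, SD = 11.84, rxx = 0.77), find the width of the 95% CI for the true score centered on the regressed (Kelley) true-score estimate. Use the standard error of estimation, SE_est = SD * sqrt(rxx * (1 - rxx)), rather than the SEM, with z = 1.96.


True score estimate = 0.77*59 + 0.23*74.8 = 62.634
SE_est = SD * sqrt(rxx * (1 - rxx)) = 11.84 * sqrt(0.77 * 0.23) = 11.84 * sqrt(0.1771) = 4.982657
CI = T_est +/- z * SE_est, so width = 2 * z * SE_est = 2 * 1.96 * 4.982657
Width = 19.532

19.532


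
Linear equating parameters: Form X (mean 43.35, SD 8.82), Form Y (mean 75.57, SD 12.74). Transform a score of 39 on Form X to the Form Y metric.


slope = SD_Y / SD_X = 12.74 / 8.82 ~ 1.4444
intercept = mean_Y - slope * mean_X = 75.57 - (12.74 / 8.82) * 43.35 ~ 12.9533
Y = slope * X + intercept. To avoid rounding drift from the rounded slope/intercept, evaluate the equivalent form Y = mean_Y + SD_Y * (X - mean_X) / SD_X at full precision:
Y = 75.57 + 12.74 * (39 - 43.35) / 8.82
Y = 75.57 - 12.74 * 4.35 / 8.82
Y = 75.57 - 55.419 / 8.82
Y = 75.57 - 6.2833
Y = 69.2867

69.2867


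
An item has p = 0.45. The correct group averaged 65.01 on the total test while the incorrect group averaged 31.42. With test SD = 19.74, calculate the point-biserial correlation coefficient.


q = 1 - p = 0.55
rpb = ((M1 - M0) / SD) * sqrt(p * q)
rpb = ((65.01 - 31.42) / 19.74) * sqrt(0.45 * 0.55)
rpb = 0.8465

0.8465


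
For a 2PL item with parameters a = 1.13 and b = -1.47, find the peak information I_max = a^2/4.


For 2PL, max info at theta = b = -1.47
I_max = a^2 / 4 = 1.13^2 / 4
= 1.2769 / 4
I_max = 0.3192

0.3192


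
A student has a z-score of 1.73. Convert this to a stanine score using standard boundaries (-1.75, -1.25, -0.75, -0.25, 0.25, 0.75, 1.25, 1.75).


Stanine boundaries: [-1.75, -1.25, -0.75, -0.25, 0.25, 0.75, 1.25, 1.75]
z = 1.73
Check each boundary:
  z >= -1.75 -> could be stanine 2
  z >= -1.25 -> could be stanine 3
  z >= -0.75 -> could be stanine 4
  z >= -0.25 -> could be stanine 5
  z >= 0.25 -> could be stanine 6
  z >= 0.75 -> could be stanine 7
  z >= 1.25 -> could be stanine 8
  z < 1.75
Highest qualifying boundary gives stanine = 8

8
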